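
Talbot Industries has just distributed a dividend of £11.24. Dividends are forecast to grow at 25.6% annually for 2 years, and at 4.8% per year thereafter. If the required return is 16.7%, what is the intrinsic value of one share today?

£139.78

Two-stage DDM. Project D₁…D_2 at 0.256, terminal growth 0.048, discount at r = 0.167.
D_1 = 14.1174
D_2 = 17.7315
Terminal value at t=2: TV = D_3/(r−g) = 18.5826/(0.167−0.048) = 156.1564
P₀ = 14.1174/(1+0.167)^1 + 17.7315/(1+0.167)^2 + 156.1564/(1+0.167)^2 = 139.7786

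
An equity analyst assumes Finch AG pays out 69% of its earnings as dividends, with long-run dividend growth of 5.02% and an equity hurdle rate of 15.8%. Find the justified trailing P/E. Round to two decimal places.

Justified trailing P/E = b(1+g)/(r−g) = 0.69×(1+0.0502)/(0.158−0.0502) = 6.7221

6.72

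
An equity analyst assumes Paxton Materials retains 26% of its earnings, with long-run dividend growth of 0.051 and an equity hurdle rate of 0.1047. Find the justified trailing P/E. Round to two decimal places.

Payout ratio b = 1 − 0.26 = 0.74.
Justified trailing P/E = b(1+g)/(r−g) = 0.74×(1+0.051)/(0.1047−0.051) = 14.4831

14.48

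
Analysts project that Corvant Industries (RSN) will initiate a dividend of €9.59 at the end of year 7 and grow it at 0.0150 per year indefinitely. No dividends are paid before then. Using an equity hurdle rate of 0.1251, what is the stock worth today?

Deferred-dividend DDM. At t=6 the remaining stream is a growing perpetuity with first payment D_7 = 9.59.
V_6 = D_7/(r−g) = 9.59/(0.1251−0.015) = 87.1026
P₀ = V_6/(1+r)^6 = 87.1026/(1+0.1251)^6 = 42.9422

€42.94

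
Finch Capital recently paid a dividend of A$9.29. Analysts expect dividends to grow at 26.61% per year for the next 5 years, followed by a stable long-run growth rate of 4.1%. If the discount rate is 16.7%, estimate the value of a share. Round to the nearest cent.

A$175.08

Two-stage DDM. Project D₁…D_5 at 0.2661, terminal growth 0.041, discount at r = 0.167.
D_1 = 11.7621
D_2 = 14.8920
D_3 = 18.8547
D_4 = 23.8719
D_5 = 30.2243
Terminal value at t=5: TV = D_6/(r−g) = 31.4635/(0.167−0.041) = 249.7100
P₀ = 11.7621/(1+0.167)^1 + 14.8920/(1+0.167)^2 + 18.8547/(1+0.167)^3 + 23.8719/(1+0.167)^4 + 30.2243/(1+0.167)^5 + 249.7100/(1+0.167)^5 = 175.0785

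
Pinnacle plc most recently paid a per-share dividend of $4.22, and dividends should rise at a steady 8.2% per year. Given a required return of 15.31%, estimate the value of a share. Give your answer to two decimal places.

$64.22

Gordon growth model: P₀ = D₁/(r − g). D₁ = 4.22 × (1 + 0.082) = 4.5660.
P₀ = 4.5660 / (0.1531 − 0.082) = 4.5660 / 0.0711 = 64.2200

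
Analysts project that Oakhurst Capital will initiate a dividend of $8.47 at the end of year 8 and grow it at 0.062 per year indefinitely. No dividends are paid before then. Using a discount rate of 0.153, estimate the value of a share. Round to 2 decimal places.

$34.36

Deferred-dividend DDM. At t=7 the remaining stream is a growing perpetuity with first payment D_8 = 8.47.
V_7 = D_8/(r−g) = 8.47/(0.153−0.062) = 93.0769
P₀ = V_7/(1+r)^7 = 93.0769/(1+0.153)^7 = 34.3587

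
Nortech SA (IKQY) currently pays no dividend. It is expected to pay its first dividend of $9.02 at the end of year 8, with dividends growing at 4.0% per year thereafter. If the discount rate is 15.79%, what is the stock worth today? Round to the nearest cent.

$27.42

Deferred-dividend DDM. At t=7 the remaining stream is a growing perpetuity with first payment D_8 = 9.02.
V_7 = D_8/(r−g) = 9.02/(0.1579−0.04) = 76.5055
P₀ = V_7/(1+r)^7 = 76.5055/(1+0.1579)^7 = 27.4154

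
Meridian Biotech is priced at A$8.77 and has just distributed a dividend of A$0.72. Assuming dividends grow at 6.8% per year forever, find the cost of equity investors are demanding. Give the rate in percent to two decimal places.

Rearranging the constant-growth DDM: r = D₁/P₀ + g.
D₁ = 0.72 × (1 + 0.068) = 0.7690.
r = 0.7690 / 8.77 + 0.068 = 0.08768 + 0.068 = 0.15568

15.57%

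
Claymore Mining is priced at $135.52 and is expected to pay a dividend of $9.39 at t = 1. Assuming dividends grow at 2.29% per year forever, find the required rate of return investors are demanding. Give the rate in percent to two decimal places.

Rearranging the constant-growth DDM: r = D₁/P₀ + g.
r = 9.3900 / 135.52 + 0.0229 = 0.06929 + 0.0229 = 0.09219

9.22%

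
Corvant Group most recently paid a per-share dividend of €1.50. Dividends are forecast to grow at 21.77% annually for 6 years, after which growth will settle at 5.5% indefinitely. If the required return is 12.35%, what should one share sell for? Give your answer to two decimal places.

Two-stage DDM. Project D₁…D_6 at 0.2177, terminal growth 0.055, discount at r = 0.1235.
D_1 = 1.8266
D_2 = 2.2242
D_3 = 2.7084
D_4 = 3.2980
D_5 = 4.0160
D_6 = 4.8903
Terminal value at t=6: TV = D_7/(r−g) = 5.1592/(0.1235−0.055) = 75.3173
P₀ = 1.8266/(1+0.1235)^1 + 2.2242/(1+0.1235)^2 + 2.7084/(1+0.1235)^3 + 3.2980/(1+0.1235)^4 + 4.0160/(1+0.1235)^5 + 4.8903/(1+0.1235)^6 + 75.3173/(1+0.1235)^6 = 49.4931

€49.49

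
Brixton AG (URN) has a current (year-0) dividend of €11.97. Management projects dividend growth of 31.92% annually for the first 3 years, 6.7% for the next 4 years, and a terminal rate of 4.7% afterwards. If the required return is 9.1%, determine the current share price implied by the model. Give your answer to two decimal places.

Three-stage DDM. Project D₁…D_7; terminal Gordon value at t=7 with g = 0.047; discount at r = 0.091.
D_1 = 15.7908
D_2 = 20.8313
D_3 = 27.4806
D_4 = 29.3218
D_5 = 31.2864
D_6 = 33.3825
D_7 = 35.6192
TV_7 = 37.2933/(0.091−0.047) = 847.5743
P₀ = Σ Dₜ/(1+r)ᵗ + TV_7/(1+r)^7 = 593.9152

€593.92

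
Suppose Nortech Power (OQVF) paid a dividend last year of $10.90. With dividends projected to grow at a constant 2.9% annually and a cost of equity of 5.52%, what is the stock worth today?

Gordon growth model: P₀ = D₁/(r − g). D₁ = 10.90 × (1 + 0.029) = 11.2161.
P₀ = 11.2161 / (0.0552 − 0.029) = 11.2161 / 0.0262 = 428.0954

$428.10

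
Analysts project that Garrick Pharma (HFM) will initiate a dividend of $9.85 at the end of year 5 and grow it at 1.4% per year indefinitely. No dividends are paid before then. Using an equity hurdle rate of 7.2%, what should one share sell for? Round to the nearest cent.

Deferred-dividend DDM. At t=4 the remaining stream is a growing perpetuity with first payment D_5 = 9.85.
V_4 = D_5/(r−g) = 9.85/(0.072−0.014) = 169.8276
P₀ = V_4/(1+r)^4 = 169.8276/(1+0.072)^4 = 128.5965

$128.60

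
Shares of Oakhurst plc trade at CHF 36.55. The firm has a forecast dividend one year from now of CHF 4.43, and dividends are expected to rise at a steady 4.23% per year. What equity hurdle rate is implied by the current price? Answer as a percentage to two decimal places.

Rearranging the constant-growth DDM: r = D₁/P₀ + g.
r = 4.4300 / 36.55 + 0.0423 = 0.12120 + 0.0423 = 0.16350

16.35%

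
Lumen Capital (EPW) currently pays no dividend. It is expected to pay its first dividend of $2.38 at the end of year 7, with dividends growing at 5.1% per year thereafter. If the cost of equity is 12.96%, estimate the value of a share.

$14.57

Deferred-dividend DDM. At t=6 the remaining stream is a growing perpetuity with first payment D_7 = 2.38.
V_6 = D_7/(r−g) = 2.38/(0.1296−0.051) = 30.2799
P₀ = V_6/(1+r)^6 = 30.2799/(1+0.1296)^6 = 14.5749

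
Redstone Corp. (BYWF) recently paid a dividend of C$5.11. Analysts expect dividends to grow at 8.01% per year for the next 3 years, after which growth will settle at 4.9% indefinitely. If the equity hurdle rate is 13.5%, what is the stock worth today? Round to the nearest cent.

Two-stage DDM. Project D₁…D_3 at 0.0801, terminal growth 0.049, discount at r = 0.135.
D_1 = 5.5193
D_2 = 5.9614
D_3 = 6.4389
Terminal value at t=3: TV = D_4/(r−g) = 6.7544/(0.135−0.049) = 78.5398
P₀ = 5.5193/(1+0.135)^1 + 5.9614/(1+0.135)^2 + 6.4389/(1+0.135)^3 + 78.5398/(1+0.135)^3 = 67.6100

C$67.61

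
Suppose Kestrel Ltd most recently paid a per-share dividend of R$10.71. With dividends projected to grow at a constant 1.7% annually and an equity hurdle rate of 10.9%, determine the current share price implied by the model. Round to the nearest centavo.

R$118.39

Gordon growth model: P₀ = D₁/(r − g). D₁ = 10.71 × (1 + 0.017) = 10.8921.
P₀ = 10.8921 / (0.109 − 0.017) = 10.8921 / 0.092 = 118.3921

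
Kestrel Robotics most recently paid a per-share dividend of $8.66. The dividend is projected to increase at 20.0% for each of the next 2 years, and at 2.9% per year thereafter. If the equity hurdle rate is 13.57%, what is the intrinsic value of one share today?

$112.06

Two-stage DDM. Project D₁…D_2 at 0.2, terminal growth 0.029, discount at r = 0.1357.
D_1 = 10.3920
D_2 = 12.4704
Terminal value at t=2: TV = D_3/(r−g) = 12.8320/(0.1357−0.029) = 120.2628
P₀ = 10.3920/(1+0.1357)^1 + 12.4704/(1+0.1357)^2 + 120.2628/(1+0.1357)^2 = 112.0591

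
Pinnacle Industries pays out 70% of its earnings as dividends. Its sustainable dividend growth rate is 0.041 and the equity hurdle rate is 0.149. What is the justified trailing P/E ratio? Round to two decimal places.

Justified trailing P/E = b(1+g)/(r−g) = 0.70×(1+0.041)/(0.149−0.041) = 6.7472

6.75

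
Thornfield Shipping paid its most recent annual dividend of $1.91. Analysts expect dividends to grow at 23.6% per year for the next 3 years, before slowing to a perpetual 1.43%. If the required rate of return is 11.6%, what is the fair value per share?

Two-stage DDM. Project D₁…D_3 at 0.236, terminal growth 0.0143, discount at r = 0.116.
D_1 = 2.3608
D_2 = 2.9179
D_3 = 3.6065
Terminal value at t=3: TV = D_4/(r−g) = 3.6581/(0.116−0.0143) = 35.9695
P₀ = 2.3608/(1+0.116)^1 + 2.9179/(1+0.116)^2 + 3.6065/(1+0.116)^3 + 35.9695/(1+0.116)^3 = 32.9316

$32.93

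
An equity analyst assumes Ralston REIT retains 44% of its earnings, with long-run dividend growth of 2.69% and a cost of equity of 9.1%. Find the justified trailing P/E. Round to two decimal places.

Payout ratio b = 1 − 0.44 = 0.56.
Justified trailing P/E = b(1+g)/(r−g) = 0.56×(1+0.0269)/(0.091−0.0269) = 8.9714

8.97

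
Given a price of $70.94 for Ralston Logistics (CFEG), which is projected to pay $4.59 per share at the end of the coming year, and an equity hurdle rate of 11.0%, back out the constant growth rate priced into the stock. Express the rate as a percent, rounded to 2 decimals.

4.53%

From P₀ = D₁/(r − g), the implied growth is g = r − D₁/P₀.
g = 0.11 − 4.59/70.94 = 0.11 − 0.06470 = 0.04530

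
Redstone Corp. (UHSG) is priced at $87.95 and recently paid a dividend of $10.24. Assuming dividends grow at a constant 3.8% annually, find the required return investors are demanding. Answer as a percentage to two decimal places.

15.89%

Rearranging the constant-growth DDM: r = D₁/P₀ + g.
D₁ = 10.24 × (1 + 0.038) = 10.6291.
r = 10.6291 / 87.95 + 0.038 = 0.12085 + 0.038 = 0.15885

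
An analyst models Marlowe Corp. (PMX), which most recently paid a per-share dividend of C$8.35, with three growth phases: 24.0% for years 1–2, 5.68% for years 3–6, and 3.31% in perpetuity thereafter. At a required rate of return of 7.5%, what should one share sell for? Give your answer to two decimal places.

Three-stage DDM. Project D₁…D_6; terminal Gordon value at t=6 with g = 0.0331; discount at r = 0.075.
D_1 = 10.3540
D_2 = 12.8390
D_3 = 13.5682
D_4 = 14.3389
D_5 = 15.1533
D_6 = 16.0140
TV_6 = 16.5441/(0.075−0.0331) = 394.8475
P₀ = Σ Dₜ/(1+r)ᵗ + TV_6/(1+r)^6 = 319.1781

C$319.18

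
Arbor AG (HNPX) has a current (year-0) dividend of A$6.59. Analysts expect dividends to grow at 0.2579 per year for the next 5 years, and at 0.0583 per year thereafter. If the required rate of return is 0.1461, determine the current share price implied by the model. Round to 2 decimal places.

A$170.45

Two-stage DDM. Project D₁…D_5 at 0.2579, terminal growth 0.0583, discount at r = 0.1461.
D_1 = 8.2896
D_2 = 10.4274
D_3 = 13.1167
D_4 = 16.4995
D_5 = 20.7547
Terminal value at t=5: TV = D_6/(r−g) = 21.9647/(0.1461−0.0583) = 250.1671
P₀ = 8.2896/(1+0.1461)^1 + 10.4274/(1+0.1461)^2 + 13.1167/(1+0.1461)^3 + 16.4995/(1+0.1461)^4 + 20.7547/(1+0.1461)^5 + 250.1671/(1+0.1461)^5 = 170.4501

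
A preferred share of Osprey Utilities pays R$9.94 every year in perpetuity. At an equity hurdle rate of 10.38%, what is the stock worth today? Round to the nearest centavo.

R$95.76

Zero-growth DDM (perpetuity): P₀ = D/r = 9.94 / 0.1038 = 95.7611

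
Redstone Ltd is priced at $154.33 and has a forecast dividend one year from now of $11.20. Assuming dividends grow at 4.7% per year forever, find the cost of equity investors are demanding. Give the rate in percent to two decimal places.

Rearranging the constant-growth DDM: r = D₁/P₀ + g.
r = 11.2000 / 154.33 + 0.047 = 0.07257 + 0.047 = 0.11957

11.96%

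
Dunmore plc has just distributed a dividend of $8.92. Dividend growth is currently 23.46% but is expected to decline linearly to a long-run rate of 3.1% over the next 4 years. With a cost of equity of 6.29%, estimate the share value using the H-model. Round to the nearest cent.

H-model: P₀ = D₀[(1+g_L) + H(g_S−g_L)]/(r−g_L), with H = 4/2 = 2.
P₀ = 8.92 × [(1+0.031) + 2×(0.2346−0.031)] / (0.0629−0.031)
   = 8.92 × 1.4382 / 0.0319 = 402.1550

$402.15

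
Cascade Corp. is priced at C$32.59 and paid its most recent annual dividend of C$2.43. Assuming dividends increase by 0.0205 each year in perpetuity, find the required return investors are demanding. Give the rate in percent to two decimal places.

9.66%

Rearranging the constant-growth DDM: r = D₁/P₀ + g.
D₁ = 2.43 × (1 + 0.0205) = 2.4798.
r = 2.4798 / 32.59 + 0.0205 = 0.07609 + 0.0205 = 0.09659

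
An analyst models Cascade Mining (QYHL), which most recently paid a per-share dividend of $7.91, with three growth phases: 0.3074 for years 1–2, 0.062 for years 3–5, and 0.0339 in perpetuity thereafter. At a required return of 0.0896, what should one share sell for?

$249.07

Three-stage DDM. Project D₁…D_5; terminal Gordon value at t=5 with g = 0.0339; discount at r = 0.0896.
D_1 = 10.3415
D_2 = 13.5205
D_3 = 14.3588
D_4 = 15.2490
D_5 = 16.1945
TV_5 = 16.7435/(0.0896−0.0339) = 300.6009
P₀ = Σ Dₜ/(1+r)ᵗ + TV_5/(1+r)^5 = 249.0714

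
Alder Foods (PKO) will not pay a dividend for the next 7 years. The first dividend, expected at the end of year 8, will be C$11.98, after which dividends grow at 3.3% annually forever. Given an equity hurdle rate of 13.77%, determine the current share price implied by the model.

C$46.38

Deferred-dividend DDM. At t=7 the remaining stream is a growing perpetuity with first payment D_8 = 11.98.
V_7 = D_8/(r−g) = 11.98/(0.1377−0.033) = 114.4222
P₀ = V_7/(1+r)^7 = 114.4222/(1+0.1377)^7 = 46.3784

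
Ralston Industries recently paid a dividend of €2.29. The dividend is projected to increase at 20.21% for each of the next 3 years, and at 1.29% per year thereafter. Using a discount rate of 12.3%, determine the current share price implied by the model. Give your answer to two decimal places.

€33.72

Two-stage DDM. Project D₁…D_3 at 0.2021, terminal growth 0.0129, discount at r = 0.123.
D_1 = 2.7528
D_2 = 3.3092
D_3 = 3.9779
Terminal value at t=3: TV = D_4/(r−g) = 4.0292/(0.123−0.0129) = 36.5962
P₀ = 2.7528/(1+0.123)^1 + 3.3092/(1+0.123)^2 + 3.9779/(1+0.123)^3 + 36.5962/(1+0.123)^3 = 33.7243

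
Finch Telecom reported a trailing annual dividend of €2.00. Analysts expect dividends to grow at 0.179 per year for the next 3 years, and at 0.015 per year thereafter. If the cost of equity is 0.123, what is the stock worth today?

Two-stage DDM. Project D₁…D_3 at 0.179, terminal growth 0.015, discount at r = 0.123.
D_1 = 2.3580
D_2 = 2.7801
D_3 = 3.2777
Terminal value at t=3: TV = D_4/(r−g) = 3.3269/(0.123−0.015) = 30.8045
P₀ = 2.3580/(1+0.123)^1 + 2.7801/(1+0.123)^2 + 3.2777/(1+0.123)^3 + 30.8045/(1+0.123)^3 = 28.3693

€28.37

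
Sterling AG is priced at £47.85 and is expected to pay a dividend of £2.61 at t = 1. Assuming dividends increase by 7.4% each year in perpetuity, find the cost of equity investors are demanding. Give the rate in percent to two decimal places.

Rearranging the constant-growth DDM: r = D₁/P₀ + g.
r = 2.6100 / 47.85 + 0.074 = 0.05455 + 0.074 = 0.12855

12.85%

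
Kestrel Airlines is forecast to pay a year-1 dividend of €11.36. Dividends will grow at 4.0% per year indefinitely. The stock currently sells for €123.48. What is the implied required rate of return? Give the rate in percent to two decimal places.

13.20%

Rearranging the constant-growth DDM: r = D₁/P₀ + g.
r = 11.3600 / 123.48 + 0.04 = 0.09200 + 0.04 = 0.13200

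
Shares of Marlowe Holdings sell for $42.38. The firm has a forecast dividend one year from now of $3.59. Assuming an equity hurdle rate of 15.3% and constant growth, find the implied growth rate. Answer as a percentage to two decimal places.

6.83%

From P₀ = D₁/(r − g), the implied growth is g = r − D₁/P₀.
g = 0.153 − 3.59/42.38 = 0.153 − 0.08471 = 0.06829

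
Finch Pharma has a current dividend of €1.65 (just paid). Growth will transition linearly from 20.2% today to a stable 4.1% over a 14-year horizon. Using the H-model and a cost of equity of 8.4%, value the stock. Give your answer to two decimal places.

H-model: P₀ = D₀[(1+g_L) + H(g_S−g_L)]/(r−g_L), with H = 14/2 = 7.
P₀ = 1.65 × [(1+0.041) + 7×(0.202−0.041)] / (0.084−0.041)
   = 1.65 × 2.1680 / 0.043 = 83.1907

€83.19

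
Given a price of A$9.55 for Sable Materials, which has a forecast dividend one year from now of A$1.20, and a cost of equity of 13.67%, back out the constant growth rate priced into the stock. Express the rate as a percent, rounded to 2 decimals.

1.10%

From P₀ = D₁/(r − g), the implied growth is g = r − D₁/P₀.
g = 0.1367 − 1.20/9.55 = 0.1367 − 0.12565 = 0.01105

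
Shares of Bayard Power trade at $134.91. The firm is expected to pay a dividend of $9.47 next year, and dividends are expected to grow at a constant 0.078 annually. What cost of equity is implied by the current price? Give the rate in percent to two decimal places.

Rearranging the constant-growth DDM: r = D₁/P₀ + g.
r = 9.4700 / 134.91 + 0.078 = 0.07019 + 0.078 = 0.14819

14.82%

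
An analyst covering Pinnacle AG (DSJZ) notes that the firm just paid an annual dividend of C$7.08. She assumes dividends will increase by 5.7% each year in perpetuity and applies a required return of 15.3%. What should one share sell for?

Gordon growth model: P₀ = D₁/(r − g). D₁ = 7.08 × (1 + 0.057) = 7.4836.
P₀ = 7.4836 / (0.153 − 0.057) = 7.4836 / 0.096 = 77.9537

C$77.95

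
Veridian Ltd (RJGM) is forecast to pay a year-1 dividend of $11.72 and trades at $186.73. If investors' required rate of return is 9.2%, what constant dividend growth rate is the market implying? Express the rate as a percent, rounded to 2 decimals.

2.92%

From P₀ = D₁/(r − g), the implied growth is g = r − D₁/P₀.
g = 0.092 − 11.72/186.73 = 0.092 − 0.06276 = 0.02924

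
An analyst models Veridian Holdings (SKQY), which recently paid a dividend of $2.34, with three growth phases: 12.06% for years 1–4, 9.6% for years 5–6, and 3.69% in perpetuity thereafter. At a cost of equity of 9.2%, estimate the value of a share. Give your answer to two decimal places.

$64.40

Three-stage DDM. Project D₁…D_6; terminal Gordon value at t=6 with g = 0.0369; discount at r = 0.092.
D_1 = 2.6222
D_2 = 2.9384
D_3 = 3.2928
D_4 = 3.6899
D_5 = 4.0442
D_6 = 4.4324
TV_6 = 4.5960/(0.092−0.0369) = 83.4113
P₀ = Σ Dₜ/(1+r)ᵗ + TV_6/(1+r)^6 = 64.3989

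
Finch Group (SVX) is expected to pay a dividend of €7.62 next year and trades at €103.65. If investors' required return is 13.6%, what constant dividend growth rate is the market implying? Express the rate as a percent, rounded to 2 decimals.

From P₀ = D₁/(r − g), the implied growth is g = r − D₁/P₀.
g = 0.136 − 7.62/103.65 = 0.136 − 0.07352 = 0.06248

6.25%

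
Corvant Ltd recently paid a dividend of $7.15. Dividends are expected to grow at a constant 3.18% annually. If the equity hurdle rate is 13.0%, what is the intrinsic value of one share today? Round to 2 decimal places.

Gordon growth model: P₀ = D₁/(r − g). D₁ = 7.15 × (1 + 0.0318) = 7.3774.
P₀ = 7.3774 / (0.13 − 0.0318) = 7.3774 / 0.0982 = 75.1260

$75.13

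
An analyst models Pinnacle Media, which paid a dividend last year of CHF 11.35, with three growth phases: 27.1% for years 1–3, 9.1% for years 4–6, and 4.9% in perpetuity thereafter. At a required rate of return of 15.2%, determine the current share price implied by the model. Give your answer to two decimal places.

CHF 214.50

Three-stage DDM. Project D₁…D_6; terminal Gordon value at t=6 with g = 0.049; discount at r = 0.152.
D_1 = 14.4258
D_2 = 18.3353
D_3 = 23.3041
D_4 = 25.4248
D_5 = 27.7384
D_6 = 30.2626
TV_6 = 31.7455/(0.152−0.049) = 308.2088
P₀ = Σ Dₜ/(1+r)ᵗ + TV_6/(1+r)^6 = 214.5021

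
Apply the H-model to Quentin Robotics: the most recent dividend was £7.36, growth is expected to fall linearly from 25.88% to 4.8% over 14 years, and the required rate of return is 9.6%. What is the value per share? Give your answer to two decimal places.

£386.95

H-model: P₀ = D₀[(1+g_L) + H(g_S−g_L)]/(r−g_L), with H = 14/2 = 7.
P₀ = 7.36 × [(1+0.048) + 7×(0.2588−0.048)] / (0.096−0.048)
   = 7.36 × 2.5236 / 0.048 = 386.9520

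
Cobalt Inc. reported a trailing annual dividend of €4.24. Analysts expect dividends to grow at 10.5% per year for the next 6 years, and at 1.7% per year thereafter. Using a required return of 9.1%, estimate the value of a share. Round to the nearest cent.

Two-stage DDM. Project D₁…D_6 at 0.105, terminal growth 0.017, discount at r = 0.091.
D_1 = 4.6852
D_2 = 5.1771
D_3 = 5.7207
D_4 = 6.3214
D_5 = 6.9852
D_6 = 7.7186
Terminal value at t=6: TV = D_7/(r−g) = 7.8498/(0.091−0.017) = 106.0788
P₀ = 4.6852/(1+0.091)^1 + 5.1771/(1+0.091)^2 + 5.7207/(1+0.091)^3 + 6.3214/(1+0.091)^4 + 6.9852/(1+0.091)^5 + 7.7186/(1+0.091)^6 + 106.0788/(1+0.091)^6 = 89.5116

€89.51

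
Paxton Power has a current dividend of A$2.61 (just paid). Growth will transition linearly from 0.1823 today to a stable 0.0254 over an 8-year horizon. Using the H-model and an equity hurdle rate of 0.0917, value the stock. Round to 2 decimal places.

A$65.07

H-model: P₀ = D₀[(1+g_L) + H(g_S−g_L)]/(r−g_L), with H = 8/2 = 4.
P₀ = 2.61 × [(1+0.0254) + 4×(0.1823−0.0254)] / (0.0917−0.0254)
   = 2.61 × 1.6530 / 0.0663 = 65.0729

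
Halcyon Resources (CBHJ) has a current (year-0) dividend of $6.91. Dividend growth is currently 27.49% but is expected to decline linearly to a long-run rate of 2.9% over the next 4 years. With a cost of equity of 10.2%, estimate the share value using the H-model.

$143.96

H-model: P₀ = D₀[(1+g_L) + H(g_S−g_L)]/(r−g_L), with H = 4/2 = 2.
P₀ = 6.91 × [(1+0.029) + 2×(0.2749−0.029)] / (0.102−0.029)
   = 6.91 × 1.5208 / 0.073 = 143.9552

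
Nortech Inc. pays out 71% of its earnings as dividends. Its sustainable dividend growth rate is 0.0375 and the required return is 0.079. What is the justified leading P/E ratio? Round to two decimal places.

Justified leading P/E = b/(r−g) = 0.71/(0.079−0.0375) = 17.1084

17.11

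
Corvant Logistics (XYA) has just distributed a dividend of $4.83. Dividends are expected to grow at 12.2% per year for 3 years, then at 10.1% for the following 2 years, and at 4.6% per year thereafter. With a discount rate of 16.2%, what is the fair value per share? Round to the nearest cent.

Three-stage DDM. Project D₁…D_5; terminal Gordon value at t=5 with g = 0.046; discount at r = 0.162.
D_1 = 5.4193
D_2 = 6.0804
D_3 = 6.8222
D_4 = 7.5113
D_5 = 8.2699
TV_5 = 8.6503/(0.162−0.046) = 74.5717
P₀ = Σ Dₜ/(1+r)ᵗ + TV_5/(1+r)^5 = 56.7387

$56.74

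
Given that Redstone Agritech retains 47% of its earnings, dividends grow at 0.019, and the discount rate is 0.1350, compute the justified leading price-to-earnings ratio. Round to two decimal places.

4.57

Payout ratio b = 1 − 0.47 = 0.53.
Justified leading P/E = b/(r−g) = 0.53/(0.135−0.019) = 4.5690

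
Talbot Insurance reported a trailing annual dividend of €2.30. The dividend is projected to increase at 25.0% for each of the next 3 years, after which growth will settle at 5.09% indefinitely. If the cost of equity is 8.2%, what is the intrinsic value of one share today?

Two-stage DDM. Project D₁…D_3 at 0.25, terminal growth 0.0509, discount at r = 0.082.
D_1 = 2.8750
D_2 = 3.5938
D_3 = 4.4922
Terminal value at t=3: TV = D_4/(r−g) = 4.7208/(0.082−0.0509) = 151.7955
P₀ = 2.8750/(1+0.082)^1 + 3.5938/(1+0.082)^2 + 4.4922/(1+0.082)^3 + 151.7955/(1+0.082)^3 = 129.1063

€129.11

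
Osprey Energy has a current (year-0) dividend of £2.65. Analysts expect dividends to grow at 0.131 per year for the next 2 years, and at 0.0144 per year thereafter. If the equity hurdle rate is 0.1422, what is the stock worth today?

£25.85

Two-stage DDM. Project D₁…D_2 at 0.131, terminal growth 0.0144, discount at r = 0.1422.
D_1 = 2.9971
D_2 = 3.3898
Terminal value at t=2: TV = D_3/(r−g) = 3.4386/(0.1422−0.0144) = 26.9060
P₀ = 2.9971/(1+0.1422)^1 + 3.3898/(1+0.1422)^2 + 26.9060/(1+0.1422)^2 = 25.8459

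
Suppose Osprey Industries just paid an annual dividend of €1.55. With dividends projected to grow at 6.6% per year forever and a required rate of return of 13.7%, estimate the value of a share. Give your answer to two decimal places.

€23.27

Gordon growth model: P₀ = D₁/(r − g). D₁ = 1.55 × (1 + 0.066) = 1.6523.
P₀ = 1.6523 / (0.137 − 0.066) = 1.6523 / 0.071 = 23.2718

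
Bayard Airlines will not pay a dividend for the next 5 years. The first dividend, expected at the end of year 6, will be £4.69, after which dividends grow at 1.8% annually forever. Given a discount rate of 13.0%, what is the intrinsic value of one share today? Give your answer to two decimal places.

Deferred-dividend DDM. At t=5 the remaining stream is a growing perpetuity with first payment D_6 = 4.69.
V_5 = D_6/(r−g) = 4.69/(0.13−0.018) = 41.8750
P₀ = V_5/(1+r)^5 = 41.8750/(1+0.13)^5 = 22.7281

£22.73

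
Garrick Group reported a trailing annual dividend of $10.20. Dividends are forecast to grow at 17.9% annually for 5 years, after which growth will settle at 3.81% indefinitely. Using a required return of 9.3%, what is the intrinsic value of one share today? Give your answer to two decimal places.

$346.04

Two-stage DDM. Project D₁…D_5 at 0.179, terminal growth 0.0381, discount at r = 0.093.
D_1 = 12.0258
D_2 = 14.1784
D_3 = 16.7164
D_4 = 19.7086
D_5 = 23.2364
Terminal value at t=5: TV = D_6/(r−g) = 24.1217/(0.093−0.0381) = 439.3757
P₀ = 12.0258/(1+0.093)^1 + 14.1784/(1+0.093)^2 + 16.7164/(1+0.093)^3 + 19.7086/(1+0.093)^4 + 23.2364/(1+0.093)^5 + 439.3757/(1+0.093)^5 = 346.0448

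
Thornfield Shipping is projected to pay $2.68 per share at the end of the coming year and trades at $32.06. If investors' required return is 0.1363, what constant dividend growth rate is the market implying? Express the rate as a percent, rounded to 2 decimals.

From P₀ = D₁/(r − g), the implied growth is g = r − D₁/P₀.
g = 0.1363 − 2.68/32.06 = 0.1363 − 0.08359 = 0.05271

5.27%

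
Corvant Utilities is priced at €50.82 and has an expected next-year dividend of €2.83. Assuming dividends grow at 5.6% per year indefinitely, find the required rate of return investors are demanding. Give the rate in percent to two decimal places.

11.17%

Rearranging the constant-growth DDM: r = D₁/P₀ + g.
r = 2.8300 / 50.82 + 0.056 = 0.05569 + 0.056 = 0.11169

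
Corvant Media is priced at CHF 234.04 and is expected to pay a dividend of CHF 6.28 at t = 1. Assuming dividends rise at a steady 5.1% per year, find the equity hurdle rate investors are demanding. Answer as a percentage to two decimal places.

7.78%

Rearranging the constant-growth DDM: r = D₁/P₀ + g.
r = 6.2800 / 234.04 + 0.051 = 0.02683 + 0.051 = 0.07783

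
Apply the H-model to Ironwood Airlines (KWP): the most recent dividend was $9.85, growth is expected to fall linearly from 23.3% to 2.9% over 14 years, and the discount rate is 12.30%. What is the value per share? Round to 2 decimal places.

$257.46

H-model: P₀ = D₀[(1+g_L) + H(g_S−g_L)]/(r−g_L), with H = 14/2 = 7.
P₀ = 9.85 × [(1+0.029) + 7×(0.233−0.029)] / (0.123−0.029)
   = 9.85 × 2.4570 / 0.094 = 257.4622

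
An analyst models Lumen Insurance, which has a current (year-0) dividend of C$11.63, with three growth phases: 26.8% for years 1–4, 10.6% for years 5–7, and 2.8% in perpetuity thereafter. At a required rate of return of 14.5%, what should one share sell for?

Three-stage DDM. Project D₁…D_7; terminal Gordon value at t=7 with g = 0.028; discount at r = 0.145.
D_1 = 14.7468
D_2 = 18.6990
D_3 = 23.7103
D_4 = 30.0647
D_5 = 33.2515
D_6 = 36.7762
D_7 = 40.6745
TV_7 = 41.8134/(0.145−0.028) = 357.3793
P₀ = Σ Dₜ/(1+r)ᵗ + TV_7/(1+r)^7 = 247.9234

C$247.92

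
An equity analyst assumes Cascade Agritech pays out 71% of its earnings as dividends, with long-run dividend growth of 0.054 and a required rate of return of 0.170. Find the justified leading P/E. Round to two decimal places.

Justified leading P/E = b/(r−g) = 0.71/(0.17−0.054) = 6.1207

6.12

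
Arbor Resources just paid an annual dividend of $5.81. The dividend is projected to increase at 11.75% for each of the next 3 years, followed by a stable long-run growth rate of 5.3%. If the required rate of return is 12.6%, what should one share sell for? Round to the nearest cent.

$99.09

Two-stage DDM. Project D₁…D_3 at 0.1175, terminal growth 0.053, discount at r = 0.126.
D_1 = 6.4927
D_2 = 7.2556
D_3 = 8.1081
Terminal value at t=3: TV = D_4/(r−g) = 8.5378/(0.126−0.053) = 116.9565
P₀ = 6.4927/(1+0.126)^1 + 7.2556/(1+0.126)^2 + 8.1081/(1+0.126)^3 + 116.9565/(1+0.126)^3 = 99.0918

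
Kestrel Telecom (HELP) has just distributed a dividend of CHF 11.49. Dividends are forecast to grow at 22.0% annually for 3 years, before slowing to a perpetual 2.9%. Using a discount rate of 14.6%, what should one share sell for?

Two-stage DDM. Project D₁…D_3 at 0.22, terminal growth 0.029, discount at r = 0.146.
D_1 = 14.0178
D_2 = 17.1017
D_3 = 20.8641
Terminal value at t=3: TV = D_4/(r−g) = 21.4692/(0.146−0.029) = 183.4970
P₀ = 14.0178/(1+0.146)^1 + 17.1017/(1+0.146)^2 + 20.8641/(1+0.146)^3 + 183.4970/(1+0.146)^3 = 161.0364

CHF 161.04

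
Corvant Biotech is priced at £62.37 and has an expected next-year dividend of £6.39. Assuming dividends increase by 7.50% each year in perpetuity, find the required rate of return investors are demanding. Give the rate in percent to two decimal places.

17.75%

Rearranging the constant-growth DDM: r = D₁/P₀ + g.
r = 6.3900 / 62.37 + 0.075 = 0.10245 + 0.075 = 0.17745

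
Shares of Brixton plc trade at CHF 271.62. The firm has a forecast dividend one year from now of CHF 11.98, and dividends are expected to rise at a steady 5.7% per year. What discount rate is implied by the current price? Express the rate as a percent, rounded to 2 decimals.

Rearranging the constant-growth DDM: r = D₁/P₀ + g.
r = 11.9800 / 271.62 + 0.057 = 0.04411 + 0.057 = 0.10111

10.11%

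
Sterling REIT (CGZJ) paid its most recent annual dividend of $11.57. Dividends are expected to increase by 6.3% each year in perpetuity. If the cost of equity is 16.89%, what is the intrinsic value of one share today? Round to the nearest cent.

$116.14

Gordon growth model: P₀ = D₁/(r − g). D₁ = 11.57 × (1 + 0.063) = 12.2989.
P₀ = 12.2989 / (0.1689 − 0.063) = 12.2989 / 0.1059 = 116.1370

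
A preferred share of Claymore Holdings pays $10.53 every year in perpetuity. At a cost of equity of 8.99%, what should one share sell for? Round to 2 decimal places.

$117.13

Zero-growth DDM (perpetuity): P₀ = D/r = 10.53 / 0.0899 = 117.1301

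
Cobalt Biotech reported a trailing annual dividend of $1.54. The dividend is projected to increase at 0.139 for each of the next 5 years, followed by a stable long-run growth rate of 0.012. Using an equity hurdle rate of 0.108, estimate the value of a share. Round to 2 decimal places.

Two-stage DDM. Project D₁…D_5 at 0.139, terminal growth 0.012, discount at r = 0.108.
D_1 = 1.7541
D_2 = 1.9979
D_3 = 2.2756
D_4 = 2.5919
D_5 = 2.9522
Terminal value at t=5: TV = D_6/(r−g) = 2.9876/(0.108−0.012) = 31.1206
P₀ = 1.7541/(1+0.108)^1 + 1.9979/(1+0.108)^2 + 2.2756/(1+0.108)^3 + 2.5919/(1+0.108)^4 + 2.9522/(1+0.108)^5 + 31.1206/(1+0.108)^5 = 27.0068

$27.01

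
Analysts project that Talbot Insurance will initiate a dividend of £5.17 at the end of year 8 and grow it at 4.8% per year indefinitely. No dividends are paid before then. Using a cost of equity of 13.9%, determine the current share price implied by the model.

Deferred-dividend DDM. At t=7 the remaining stream is a growing perpetuity with first payment D_8 = 5.17.
V_7 = D_8/(r−g) = 5.17/(0.139−0.048) = 56.8132
P₀ = V_7/(1+r)^7 = 56.8132/(1+0.139)^7 = 22.8446

£22.84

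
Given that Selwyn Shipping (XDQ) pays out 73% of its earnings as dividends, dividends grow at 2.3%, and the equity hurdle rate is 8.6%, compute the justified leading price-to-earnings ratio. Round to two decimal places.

11.59

Justified leading P/E = b/(r−g) = 0.73/(0.086−0.023) = 11.5873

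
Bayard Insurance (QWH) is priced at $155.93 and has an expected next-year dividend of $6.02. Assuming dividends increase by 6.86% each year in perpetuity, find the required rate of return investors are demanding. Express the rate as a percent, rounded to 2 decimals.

Rearranging the constant-growth DDM: r = D₁/P₀ + g.
r = 6.0200 / 155.93 + 0.0686 = 0.03861 + 0.0686 = 0.10721

10.72%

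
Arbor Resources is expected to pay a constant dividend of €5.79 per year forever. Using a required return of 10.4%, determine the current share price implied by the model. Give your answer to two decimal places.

€55.67

Zero-growth DDM (perpetuity): P₀ = D/r = 5.79 / 0.104 = 55.6731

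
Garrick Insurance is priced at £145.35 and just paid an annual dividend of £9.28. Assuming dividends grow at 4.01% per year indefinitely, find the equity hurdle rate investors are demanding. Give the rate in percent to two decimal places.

10.65%

Rearranging the constant-growth DDM: r = D₁/P₀ + g.
D₁ = 9.28 × (1 + 0.0401) = 9.6521.
r = 9.6521 / 145.35 + 0.0401 = 0.06641 + 0.0401 = 0.10651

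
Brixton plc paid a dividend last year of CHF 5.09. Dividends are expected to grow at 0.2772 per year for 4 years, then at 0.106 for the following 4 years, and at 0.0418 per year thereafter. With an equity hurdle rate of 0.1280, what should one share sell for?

Three-stage DDM. Project D₁…D_8; terminal Gordon value at t=8 with g = 0.0418; discount at r = 0.128.
D_1 = 6.5009
D_2 = 8.3030
D_3 = 10.6046
D_4 = 13.5442
D_5 = 14.9799
D_6 = 16.5678
D_7 = 18.3239
D_8 = 20.2663
TV_8 = 21.1134/(0.128−0.0418) = 244.9351
P₀ = Σ Dₜ/(1+r)ᵗ + TV_8/(1+r)^8 = 153.3570

CHF 153.36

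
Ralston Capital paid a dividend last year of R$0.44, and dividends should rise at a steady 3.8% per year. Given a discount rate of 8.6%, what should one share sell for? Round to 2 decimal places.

Gordon growth model: P₀ = D₁/(r − g). D₁ = 0.44 × (1 + 0.038) = 0.4567.
P₀ = 0.4567 / (0.086 − 0.038) = 0.4567 / 0.048 = 9.5150

R$9.52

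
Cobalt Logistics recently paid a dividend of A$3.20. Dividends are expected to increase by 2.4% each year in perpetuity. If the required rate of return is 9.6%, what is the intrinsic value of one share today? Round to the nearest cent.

Gordon growth model: P₀ = D₁/(r − g). D₁ = 3.20 × (1 + 0.024) = 3.2768.
P₀ = 3.2768 / (0.096 − 0.024) = 3.2768 / 0.072 = 45.5111

A$45.51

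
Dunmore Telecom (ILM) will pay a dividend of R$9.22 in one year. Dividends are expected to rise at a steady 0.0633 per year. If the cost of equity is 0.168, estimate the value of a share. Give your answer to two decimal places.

Gordon growth model: P₀ = D₁/(r − g), with D₁ = 9.22 given directly.
P₀ = 9.2200 / (0.168 − 0.0633) = 9.2200 / 0.1047 = 88.0611

R$88.06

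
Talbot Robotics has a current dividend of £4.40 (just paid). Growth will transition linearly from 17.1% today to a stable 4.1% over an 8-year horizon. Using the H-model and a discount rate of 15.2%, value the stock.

£61.88

H-model: P₀ = D₀[(1+g_L) + H(g_S−g_L)]/(r−g_L), with H = 8/2 = 4.
P₀ = 4.40 × [(1+0.041) + 4×(0.171−0.041)] / (0.152−0.041)
   = 4.40 × 1.5610 / 0.111 = 61.8775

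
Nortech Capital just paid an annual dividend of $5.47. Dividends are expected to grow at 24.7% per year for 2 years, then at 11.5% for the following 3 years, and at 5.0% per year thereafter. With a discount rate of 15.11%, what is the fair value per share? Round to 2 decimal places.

Three-stage DDM. Project D₁…D_5; terminal Gordon value at t=5 with g = 0.05; discount at r = 0.1511.
D_1 = 6.8211
D_2 = 8.5059
D_3 = 9.4841
D_4 = 10.5747
D_5 = 11.7908
TV_5 = 12.3804/(0.1511−0.05) = 122.4568
P₀ = Σ Dₜ/(1+r)ᵗ + TV_5/(1+r)^5 = 91.0128

$91.01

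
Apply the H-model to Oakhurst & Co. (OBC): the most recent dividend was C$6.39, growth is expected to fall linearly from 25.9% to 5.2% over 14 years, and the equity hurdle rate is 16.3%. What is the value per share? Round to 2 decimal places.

H-model: P₀ = D₀[(1+g_L) + H(g_S−g_L)]/(r−g_L), with H = 14/2 = 7.
P₀ = 6.39 × [(1+0.052) + 7×(0.259−0.052)] / (0.163−0.052)
   = 6.39 × 2.5010 / 0.111 = 143.9765

C$143.98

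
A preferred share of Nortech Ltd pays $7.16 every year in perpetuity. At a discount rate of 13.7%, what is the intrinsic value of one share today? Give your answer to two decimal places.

Zero-growth DDM (perpetuity): P₀ = D/r = 7.16 / 0.137 = 52.2628

$52.26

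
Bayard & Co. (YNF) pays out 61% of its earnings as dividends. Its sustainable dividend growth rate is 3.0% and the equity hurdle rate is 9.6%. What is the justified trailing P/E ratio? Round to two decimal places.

9.52

Justified trailing P/E = b(1+g)/(r−g) = 0.61×(1+0.03)/(0.096−0.03) = 9.5197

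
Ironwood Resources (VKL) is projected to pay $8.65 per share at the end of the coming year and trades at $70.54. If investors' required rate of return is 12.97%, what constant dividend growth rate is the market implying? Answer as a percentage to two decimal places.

From P₀ = D₁/(r − g), the implied growth is g = r − D₁/P₀.
g = 0.1297 − 8.65/70.54 = 0.1297 − 0.12263 = 0.00707

0.71%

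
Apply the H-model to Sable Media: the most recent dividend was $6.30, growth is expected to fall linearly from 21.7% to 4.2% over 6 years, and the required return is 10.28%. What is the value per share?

$162.37

H-model: P₀ = D₀[(1+g_L) + H(g_S−g_L)]/(r−g_L), with H = 6/2 = 3.
P₀ = 6.30 × [(1+0.042) + 3×(0.217−0.042)] / (0.1028−0.042)
   = 6.30 × 1.5670 / 0.0608 = 162.3701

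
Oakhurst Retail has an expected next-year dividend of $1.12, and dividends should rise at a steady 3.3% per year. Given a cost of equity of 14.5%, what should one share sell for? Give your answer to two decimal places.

Gordon growth model: P₀ = D₁/(r − g), with D₁ = 1.12 given directly.
P₀ = 1.1200 / (0.145 − 0.033) = 1.1200 / 0.112 = 10.0000

$10.00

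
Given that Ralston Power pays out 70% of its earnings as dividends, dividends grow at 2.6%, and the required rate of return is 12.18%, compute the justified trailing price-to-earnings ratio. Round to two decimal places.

Justified trailing P/E = b(1+g)/(r−g) = 0.70×(1+0.026)/(0.1218−0.026) = 7.4969

7.50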